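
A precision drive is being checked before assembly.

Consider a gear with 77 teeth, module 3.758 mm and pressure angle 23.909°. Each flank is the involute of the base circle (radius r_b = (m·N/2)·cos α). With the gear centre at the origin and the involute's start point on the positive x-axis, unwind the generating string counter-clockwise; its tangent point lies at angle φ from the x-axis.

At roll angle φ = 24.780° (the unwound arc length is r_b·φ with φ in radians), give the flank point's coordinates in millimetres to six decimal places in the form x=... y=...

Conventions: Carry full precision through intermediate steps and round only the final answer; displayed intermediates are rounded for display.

x=144.065647 y=3.500448

class = single-mesh tooth geometry [base-circle involute, m = 3.758, 77T]
pitch radius r_p = m·N/2 = 3.758·77/2 = 144.683000
base radius r_b = r_p·cos α = 144.683000·cos 23.909° = 132.267796
roll angle φ = 24.780° = 0.43249259 rad
x = r_b·(cos φ + φ·sin φ) = 144.065647
y = r_b·(sin φ − φ·cos φ) = 3.500448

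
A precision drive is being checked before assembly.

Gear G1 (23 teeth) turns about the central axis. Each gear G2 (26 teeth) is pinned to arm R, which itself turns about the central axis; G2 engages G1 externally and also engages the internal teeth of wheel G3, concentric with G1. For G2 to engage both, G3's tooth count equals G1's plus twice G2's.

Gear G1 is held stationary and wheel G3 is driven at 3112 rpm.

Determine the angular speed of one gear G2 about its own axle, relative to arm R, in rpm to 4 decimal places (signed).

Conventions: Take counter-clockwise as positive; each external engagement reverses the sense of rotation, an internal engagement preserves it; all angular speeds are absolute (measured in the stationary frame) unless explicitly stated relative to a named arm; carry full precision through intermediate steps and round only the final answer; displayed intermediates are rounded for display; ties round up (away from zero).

+2106.8289 rpm

topology: planetary set — G1 23T / G2 26T / G3 75T, arm = carrier (Willis)
normalise by the input: solve with ω_ring = 1, then scale by 3112 rpm
ring teeth: 23 + 2·26 = 75
23(ω_sun−ω_arm) = −75(ω_ring−ω_arm),  ω_sun = 0, ω_ring = 1
23(0−ω_arm) = −75(1−ω_arm)  ⇒  98·ω_arm = 75  ⇒  ω_arm = 75/98
sun–planet mesh: 23·(0−75/98) = −26·(ω_p−ω_arm)  ⇒  ω_p−ω_arm = 1725/2548
scale: ω_p−ω_arm = 1725/2548 × 3112 rpm = +2106.8289 rpm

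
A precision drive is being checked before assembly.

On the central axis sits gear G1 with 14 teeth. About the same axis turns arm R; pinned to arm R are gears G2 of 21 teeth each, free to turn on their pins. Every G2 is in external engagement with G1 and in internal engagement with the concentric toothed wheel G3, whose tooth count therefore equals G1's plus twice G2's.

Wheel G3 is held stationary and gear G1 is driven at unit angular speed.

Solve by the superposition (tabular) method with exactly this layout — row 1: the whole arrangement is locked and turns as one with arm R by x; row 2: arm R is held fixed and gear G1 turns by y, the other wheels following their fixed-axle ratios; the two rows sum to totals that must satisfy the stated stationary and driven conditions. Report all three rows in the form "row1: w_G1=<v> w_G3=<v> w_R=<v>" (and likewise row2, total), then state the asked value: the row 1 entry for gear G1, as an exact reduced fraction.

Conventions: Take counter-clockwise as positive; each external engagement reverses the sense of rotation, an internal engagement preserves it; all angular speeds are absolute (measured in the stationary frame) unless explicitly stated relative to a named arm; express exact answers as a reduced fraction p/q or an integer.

planetary set (14T centre, 21T on arm, 56T internal) — Willis relation
superposition row 1 [locked train]: every member turns x
row 2 — arm fixed, fixed-axis ratios: sun y, ring −(14/56)·y, arm 0
boundary: total ω_ring = x − (14/56)·y = 0 and total ω_sun = x + y = 1  ⇒  y = 4/5, x = 1/5
row 2 ring = −(14/56)·4/5 = -1/5
totals (row 1 + row 2): sun 1/5 + 4/5 = 1, ring 1/5 + (-1/5) = 0, arm 1/5 + 0 = 1/5
asked cell (row1, sun) = 1/5

row1: w_G1=1/5 w_G3=1/5 w_R=1/5
row2: w_G1=4/5 w_G3=-1/5 w_R=0
total: w_G1=1 w_G3=0 w_R=1/5
asked value: 1/5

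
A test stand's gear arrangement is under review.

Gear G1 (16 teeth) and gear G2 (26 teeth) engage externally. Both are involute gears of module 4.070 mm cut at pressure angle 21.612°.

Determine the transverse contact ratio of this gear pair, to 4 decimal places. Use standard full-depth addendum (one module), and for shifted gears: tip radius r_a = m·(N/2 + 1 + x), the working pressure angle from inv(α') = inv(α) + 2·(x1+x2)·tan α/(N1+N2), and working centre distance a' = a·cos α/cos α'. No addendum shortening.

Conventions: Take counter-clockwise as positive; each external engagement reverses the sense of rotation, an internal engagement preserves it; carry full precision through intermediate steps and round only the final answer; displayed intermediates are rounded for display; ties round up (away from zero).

1.5061

topology: single-mesh involute geometry — m = 4.070, 16T/26T pair
base radii: r_b1 = 30.271011, r_b2 = 49.190393
tip radii: r_a1 = 36.630000, r_a2 = 56.980000
no profile shift: α' = α, a' = a
action lengths: √(r_a1²−r_b1²) = 20.625779, √(r_a2²−r_b2²) = 28.758053
base pitch p_b = π·m·cos α = 11.887398
CR = (20.625779 + 28.758053 − 85.470000·sin 21.61200°)/11.887398 = 1.506098
contact ratio ≈ 1.5061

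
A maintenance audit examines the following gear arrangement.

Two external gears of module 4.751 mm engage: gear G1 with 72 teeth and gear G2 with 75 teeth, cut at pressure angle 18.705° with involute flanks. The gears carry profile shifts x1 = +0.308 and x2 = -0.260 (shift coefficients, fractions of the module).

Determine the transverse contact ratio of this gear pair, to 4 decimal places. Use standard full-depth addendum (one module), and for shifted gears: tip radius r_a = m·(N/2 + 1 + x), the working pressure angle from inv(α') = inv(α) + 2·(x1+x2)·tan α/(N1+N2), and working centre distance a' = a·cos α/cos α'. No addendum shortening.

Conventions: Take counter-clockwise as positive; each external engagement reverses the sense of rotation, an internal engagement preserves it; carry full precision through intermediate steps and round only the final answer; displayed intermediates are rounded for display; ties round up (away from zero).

1.8767

topology: single-mesh involute geometry — m = 4.751, 72T/75T pair
base radii: r_b1 = 162.002271, r_b2 = 168.752366
tip radii: r_a1 = 177.250308, r_a2 = 181.678240
inv(α') = inv(18.705°) + 2·(+0.308-0.260)·tan α/(72+75) = 0.01233587  ⇒  α' = 18.81482°
a' = a·cos α / cos α' = 349.1985·cos 18.705°/cos 18.81482° = 349.425904
action lengths: √(r_a1²−r_b1²) = 71.923125, √(r_a2²−r_b2²) = 67.302466
base pitch p_b = π·m·cos α = 14.137365
CR = (71.923125 + 67.302466 − 349.425904·sin 18.81482°)/14.137365 = 1.876733
contact ratio ≈ 1.8767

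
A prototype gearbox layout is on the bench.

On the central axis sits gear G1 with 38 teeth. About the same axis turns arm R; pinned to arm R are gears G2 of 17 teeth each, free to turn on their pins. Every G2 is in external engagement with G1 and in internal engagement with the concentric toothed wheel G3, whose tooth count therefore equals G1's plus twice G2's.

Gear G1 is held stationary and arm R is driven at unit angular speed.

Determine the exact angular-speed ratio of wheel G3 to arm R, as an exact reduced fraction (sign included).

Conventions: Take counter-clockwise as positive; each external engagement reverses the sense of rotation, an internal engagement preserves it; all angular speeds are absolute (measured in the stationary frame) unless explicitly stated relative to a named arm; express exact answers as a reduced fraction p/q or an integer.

recognized (axles ride arm R): planetary set, 38/17/72 teeth
ring teeth: 38 + 2·17 = 72
38(ω_sun−ω_arm) = −72(ω_ring−ω_arm),  ω_sun = 0, ω_arm = 1
ω_ring = 1 − (38/72)(0−1) = 55/36
ω_out/ω_in = 55/36

55/36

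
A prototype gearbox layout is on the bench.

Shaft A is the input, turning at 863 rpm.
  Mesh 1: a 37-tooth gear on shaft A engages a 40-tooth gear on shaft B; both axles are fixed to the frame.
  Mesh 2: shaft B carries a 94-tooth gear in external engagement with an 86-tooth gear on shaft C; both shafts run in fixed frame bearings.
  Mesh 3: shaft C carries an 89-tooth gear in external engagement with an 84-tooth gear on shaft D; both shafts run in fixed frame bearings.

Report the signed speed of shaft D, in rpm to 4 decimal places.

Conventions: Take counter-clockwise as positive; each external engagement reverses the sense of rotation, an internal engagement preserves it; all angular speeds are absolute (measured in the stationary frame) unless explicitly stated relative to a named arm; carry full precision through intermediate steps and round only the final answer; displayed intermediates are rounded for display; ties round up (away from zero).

-924.4696 rpm

topology: fixed-axis compound train — 3 meshes, A→D
mesh 1 [37T→40T]: ω = 863.0000×37/40 = 798.2750 rpm, sense flips to −
mesh 2 [94T→86T]: ω = 798.2750×94/86 = 872.5331 rpm, sense flips to +
mesh 3 [89T→84T]: ω = 872.5331×89/84 = 924.4696 rpm, sense flips to −
signed output speed = -924.4696 rpm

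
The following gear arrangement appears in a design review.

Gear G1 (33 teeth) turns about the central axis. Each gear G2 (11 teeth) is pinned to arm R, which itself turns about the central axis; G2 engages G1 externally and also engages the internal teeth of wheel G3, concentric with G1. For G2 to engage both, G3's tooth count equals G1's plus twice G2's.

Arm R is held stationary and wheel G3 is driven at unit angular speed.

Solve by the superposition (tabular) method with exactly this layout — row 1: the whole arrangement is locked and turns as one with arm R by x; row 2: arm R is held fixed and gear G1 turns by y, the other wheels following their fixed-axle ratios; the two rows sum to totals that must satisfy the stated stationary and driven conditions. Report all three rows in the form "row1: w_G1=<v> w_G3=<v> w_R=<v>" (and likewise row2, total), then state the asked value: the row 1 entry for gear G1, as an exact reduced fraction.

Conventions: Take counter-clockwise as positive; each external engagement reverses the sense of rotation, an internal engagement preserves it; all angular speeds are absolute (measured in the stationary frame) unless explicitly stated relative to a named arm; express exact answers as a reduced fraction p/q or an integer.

class = planetary set [G3 = 33+2·11 = 55; Willis about the carrier]
row 1: whole set turns with the arm by x
row 2: sun turns y, ring = −(33/55)·y, arm 0
boundary: total ω_arm = x = 0 and total ω_ring = x − (33/55)·y = 1  ⇒  y = -5/3, x = 0
row 2 ring = −(33/55)·(-5/3) = 1
totals (row 1 + row 2): sun 0 + (-5/3) = -5/3, ring 0 + 1 = 1, arm 0 + 0 = 0
asked cell (row1, sun) = 0

row1: w_G1=0 w_G3=0 w_R=0
row2: w_G1=-5/3 w_G3=1 w_R=0
total: w_G1=-5/3 w_G3=1 w_R=0
asked value: 0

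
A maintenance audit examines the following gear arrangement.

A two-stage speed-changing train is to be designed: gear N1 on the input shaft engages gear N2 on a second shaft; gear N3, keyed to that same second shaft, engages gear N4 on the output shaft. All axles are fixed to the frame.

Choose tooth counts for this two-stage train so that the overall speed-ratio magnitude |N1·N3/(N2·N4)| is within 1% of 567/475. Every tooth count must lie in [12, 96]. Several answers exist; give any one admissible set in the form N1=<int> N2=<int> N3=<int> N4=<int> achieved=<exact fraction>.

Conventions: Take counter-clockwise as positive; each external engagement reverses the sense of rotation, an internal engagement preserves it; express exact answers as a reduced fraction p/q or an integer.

design class (target 567/475): fixed-axis compound train
target = 567/475 in lowest terms: an exact hit needs N1·N3 = k·567 and N2·N4 = k·475 for one integer k, every count in [12, 96]; additionally prefer no 1:1 stage (N1 ≠ N2, N3 ≠ N4)
k = 1: N1·N3 = 567 = 21·27, N2·N4 = 475 = 19·25
achieved = 21·27/(19·25) = 567/475; |achieved − target| = 0 ≤ 567/47500 ✓

N1=21 N2=19 N3=27 N4=25 achieved=567/475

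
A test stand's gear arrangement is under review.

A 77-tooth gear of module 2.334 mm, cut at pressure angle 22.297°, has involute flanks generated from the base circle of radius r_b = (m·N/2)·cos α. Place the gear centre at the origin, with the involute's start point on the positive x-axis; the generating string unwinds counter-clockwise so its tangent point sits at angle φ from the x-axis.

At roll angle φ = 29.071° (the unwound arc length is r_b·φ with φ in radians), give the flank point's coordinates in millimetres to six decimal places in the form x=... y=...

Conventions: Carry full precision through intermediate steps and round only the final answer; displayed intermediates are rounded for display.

x=93.163003 y=3.527605

class = single-mesh tooth geometry [base-circle involute, m = 2.334, 77T]
pitch radius r_p = m·N/2 = 2.334·77/2 = 89.859000
base radius r_b = r_p·cos α = 89.859000·cos 22.297° = 83.140205
roll angle φ = 29.071° = 0.50738467 rad
x = r_b·(cos φ + φ·sin φ) = 93.163003
y = r_b·(sin φ − φ·cos φ) = 3.527605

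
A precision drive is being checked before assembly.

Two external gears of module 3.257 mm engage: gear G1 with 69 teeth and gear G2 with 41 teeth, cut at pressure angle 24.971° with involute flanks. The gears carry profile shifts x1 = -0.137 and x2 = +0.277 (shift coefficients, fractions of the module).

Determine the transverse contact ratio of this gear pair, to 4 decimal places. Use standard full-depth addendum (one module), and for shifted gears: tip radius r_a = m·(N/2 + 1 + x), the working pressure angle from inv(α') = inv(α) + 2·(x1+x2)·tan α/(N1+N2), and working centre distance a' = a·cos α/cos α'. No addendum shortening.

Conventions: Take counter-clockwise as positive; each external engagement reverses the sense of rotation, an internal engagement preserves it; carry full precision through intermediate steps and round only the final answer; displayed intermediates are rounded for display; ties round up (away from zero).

single-mesh involute tooth geometry (69T engaging 41T at module 3.257)
base radii: r_b1 = 101.862657, r_b2 = 60.527086
tip radii: r_a1 = 115.177291, r_a2 = 70.927689
inv(α') = inv(24.971°) + 2·(-0.137+0.277)·tan α/(69+41) = 0.03105083  ⇒  α' = 25.27980°
a' = a·cos α / cos α' = 179.1350·cos 24.971°/cos 25.27980° = 179.588352
action lengths: √(r_a1²−r_b1²) = 53.756930, √(r_a2²−r_b2²) = 36.975789
base pitch p_b = π·m·cos α = 9.275680
CR = (53.756930 + 36.975789 − 179.588352·sin 25.27980°)/9.275680 = 1.513794
contact ratio ≈ 1.5138

1.5138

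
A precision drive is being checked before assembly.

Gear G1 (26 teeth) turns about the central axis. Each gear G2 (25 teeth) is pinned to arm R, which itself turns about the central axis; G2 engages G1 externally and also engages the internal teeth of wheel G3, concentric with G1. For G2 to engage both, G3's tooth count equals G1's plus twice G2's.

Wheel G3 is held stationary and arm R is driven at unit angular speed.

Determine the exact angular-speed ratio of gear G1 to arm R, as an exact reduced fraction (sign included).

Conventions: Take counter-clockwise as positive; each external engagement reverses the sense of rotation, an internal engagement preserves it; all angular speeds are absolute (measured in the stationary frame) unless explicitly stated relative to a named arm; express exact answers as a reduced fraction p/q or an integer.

51/13

topology: planetary set — G1 26T / G2 25T / G3 76T, arm = carrier (Willis)
ring teeth: 26 + 2·25 = 76
26(ω_sun−ω_arm) = −76(ω_ring−ω_arm),  ω_ring = 0, ω_arm = 1
ω_sun = 1 − (76/26)(0−1) = 51/13
ω_out/ω_in = 51/13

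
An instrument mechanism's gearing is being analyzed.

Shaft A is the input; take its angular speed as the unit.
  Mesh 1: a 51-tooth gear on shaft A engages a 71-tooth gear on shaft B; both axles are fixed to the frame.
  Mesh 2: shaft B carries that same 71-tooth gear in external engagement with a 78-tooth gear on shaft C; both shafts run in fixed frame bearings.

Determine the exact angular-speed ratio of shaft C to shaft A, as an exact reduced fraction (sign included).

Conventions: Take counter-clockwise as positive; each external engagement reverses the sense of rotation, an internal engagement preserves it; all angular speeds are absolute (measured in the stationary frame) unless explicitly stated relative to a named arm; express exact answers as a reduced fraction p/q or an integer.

class = fixed-axis compound train [2 meshes; 2 ratios multiply, 2 sense flips]
mesh 1 [51T→71T]: running ratio 51/71, sense −
mesh 2 [71T→78T]: running ratio 17/26, sense +
ω_out/ω_in = 17/26

17/26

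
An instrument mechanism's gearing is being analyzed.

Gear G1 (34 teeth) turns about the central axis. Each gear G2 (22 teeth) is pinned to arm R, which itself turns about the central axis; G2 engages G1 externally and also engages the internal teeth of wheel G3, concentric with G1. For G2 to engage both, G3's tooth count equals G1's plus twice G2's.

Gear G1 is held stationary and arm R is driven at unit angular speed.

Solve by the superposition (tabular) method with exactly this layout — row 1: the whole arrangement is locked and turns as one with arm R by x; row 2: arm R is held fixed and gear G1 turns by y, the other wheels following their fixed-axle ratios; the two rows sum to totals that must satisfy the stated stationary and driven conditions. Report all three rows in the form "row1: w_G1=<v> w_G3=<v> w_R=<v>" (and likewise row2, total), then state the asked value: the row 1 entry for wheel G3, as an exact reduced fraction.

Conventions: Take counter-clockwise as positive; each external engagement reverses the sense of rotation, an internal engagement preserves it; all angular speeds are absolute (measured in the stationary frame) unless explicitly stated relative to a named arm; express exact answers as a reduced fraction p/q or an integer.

class = planetary set [G3 = 34+2·22 = 78; Willis about the carrier]
superposition row 1 [locked train]: every member turns x
row 2: sun turns y, ring = −(34/78)·y, arm 0
boundary: total ω_sun = x + y = 0 and total ω_arm = x = 1  ⇒  y = -1, x = 1
row 2 ring = −(34/78)·(-1) = 17/39
totals (row 1 + row 2): sun 1 + (-1) = 0, ring 1 + 17/39 = 56/39, arm 1 + 0 = 1
asked cell (row1, ring) = 1

row1: w_G1=1 w_G3=1 w_R=1
row2: w_G1=-1 w_G3=17/39 w_R=0
total: w_G1=0 w_G3=56/39 w_R=1
asked value: 1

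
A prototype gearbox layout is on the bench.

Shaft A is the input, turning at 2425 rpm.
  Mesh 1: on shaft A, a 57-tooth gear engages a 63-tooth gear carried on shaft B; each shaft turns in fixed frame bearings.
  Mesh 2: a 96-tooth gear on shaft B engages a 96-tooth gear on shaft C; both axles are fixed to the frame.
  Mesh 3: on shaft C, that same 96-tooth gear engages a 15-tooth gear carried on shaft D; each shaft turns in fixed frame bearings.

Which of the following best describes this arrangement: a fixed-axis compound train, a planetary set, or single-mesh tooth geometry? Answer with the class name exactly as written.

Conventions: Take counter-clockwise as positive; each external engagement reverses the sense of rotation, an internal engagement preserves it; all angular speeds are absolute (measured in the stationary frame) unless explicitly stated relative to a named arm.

fixed-axis compound train

topology: fixed-axis compound train — 3 meshes, A→D
classification: fixed-axis compound train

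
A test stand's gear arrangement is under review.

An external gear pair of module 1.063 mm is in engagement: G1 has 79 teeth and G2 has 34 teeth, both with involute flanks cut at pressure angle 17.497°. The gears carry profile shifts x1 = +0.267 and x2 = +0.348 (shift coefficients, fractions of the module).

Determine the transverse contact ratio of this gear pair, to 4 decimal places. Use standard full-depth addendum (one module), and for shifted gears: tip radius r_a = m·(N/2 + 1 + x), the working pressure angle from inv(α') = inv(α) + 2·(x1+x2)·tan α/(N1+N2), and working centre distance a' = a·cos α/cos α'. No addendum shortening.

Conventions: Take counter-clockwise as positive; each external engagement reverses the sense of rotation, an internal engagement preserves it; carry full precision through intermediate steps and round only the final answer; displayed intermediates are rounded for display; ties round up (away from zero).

1.7773

single-mesh involute tooth geometry (79T engaging 34T at module 1.063)
base radii: r_b1 = 40.045805, r_b2 = 17.234904
tip radii: r_a1 = 43.335321, r_a2 = 19.503924
inv(α') = inv(17.497°) + 2·(+0.267+0.348)·tan α/(79+34) = 0.01329235  ⇒  α' = 19.27468°
a' = a·cos α / cos α' = 60.0595·cos 17.497°/cos 19.27468° = 60.682128
action lengths: √(r_a1²−r_b1²) = 16.561507, √(r_a2²−r_b2²) = 9.130233
base pitch p_b = π·m·cos α = 3.185003
CR = (16.561507 + 9.130233 − 60.682128·sin 19.27468°)/3.185003 = 1.777310
contact ratio ≈ 1.7773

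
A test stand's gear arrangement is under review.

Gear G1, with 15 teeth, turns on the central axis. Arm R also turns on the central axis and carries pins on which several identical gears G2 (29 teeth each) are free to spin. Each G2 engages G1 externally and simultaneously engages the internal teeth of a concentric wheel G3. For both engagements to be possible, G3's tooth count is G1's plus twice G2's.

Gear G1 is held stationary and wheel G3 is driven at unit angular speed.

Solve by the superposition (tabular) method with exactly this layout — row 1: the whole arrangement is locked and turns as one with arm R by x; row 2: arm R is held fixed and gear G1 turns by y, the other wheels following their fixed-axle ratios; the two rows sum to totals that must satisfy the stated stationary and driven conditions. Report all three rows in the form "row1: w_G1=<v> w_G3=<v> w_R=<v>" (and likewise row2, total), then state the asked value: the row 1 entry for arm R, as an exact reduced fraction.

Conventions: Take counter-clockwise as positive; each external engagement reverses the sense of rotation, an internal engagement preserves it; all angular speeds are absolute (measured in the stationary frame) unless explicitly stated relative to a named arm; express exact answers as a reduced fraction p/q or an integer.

row1: w_G1=73/88 w_G3=73/88 w_R=73/88
row2: w_G1=-73/88 w_G3=15/88 w_R=0
total: w_G1=0 w_G3=1 w_R=73/88
asked value: 73/88

class = planetary set [G3 = 15+2·29 = 73; Willis about the carrier]
row 1: whole set turns with the arm by x
row 2 (arm held, sun turns y): ω_ring = −(15/73)·y, ω_arm = 0
boundary: total ω_sun = x + y = 0 and total ω_ring = x − (15/73)·y = 1  ⇒  y = -73/88, x = 73/88
row 2 ring = −(15/73)·(-73/88) = 15/88
totals (row 1 + row 2): sun 73/88 + (-73/88) = 0, ring 73/88 + 15/88 = 1, arm 73/88 + 0 = 73/88
asked cell (row1, arm) = 73/88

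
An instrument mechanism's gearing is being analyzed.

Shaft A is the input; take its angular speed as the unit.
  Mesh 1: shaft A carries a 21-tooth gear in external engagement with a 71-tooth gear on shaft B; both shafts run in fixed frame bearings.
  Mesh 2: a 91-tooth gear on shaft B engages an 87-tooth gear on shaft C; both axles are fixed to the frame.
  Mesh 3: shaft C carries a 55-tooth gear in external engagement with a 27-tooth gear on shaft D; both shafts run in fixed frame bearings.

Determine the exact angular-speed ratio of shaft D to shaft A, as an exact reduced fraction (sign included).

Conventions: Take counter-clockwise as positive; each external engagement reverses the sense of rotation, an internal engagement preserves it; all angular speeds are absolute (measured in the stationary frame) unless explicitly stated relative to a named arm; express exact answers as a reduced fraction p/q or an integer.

class = fixed-axis compound train [3 meshes; 3 ratios multiply, 3 sense flips]
mesh 1 [21T→71T]: running ratio 21/71, sense −
mesh 2 [91T→87T]: running ratio 637/2059, sense +
mesh 3 [55T→27T]: running ratio 35035/55593, sense −
ω_out/ω_in = -35035/55593

-35035/55593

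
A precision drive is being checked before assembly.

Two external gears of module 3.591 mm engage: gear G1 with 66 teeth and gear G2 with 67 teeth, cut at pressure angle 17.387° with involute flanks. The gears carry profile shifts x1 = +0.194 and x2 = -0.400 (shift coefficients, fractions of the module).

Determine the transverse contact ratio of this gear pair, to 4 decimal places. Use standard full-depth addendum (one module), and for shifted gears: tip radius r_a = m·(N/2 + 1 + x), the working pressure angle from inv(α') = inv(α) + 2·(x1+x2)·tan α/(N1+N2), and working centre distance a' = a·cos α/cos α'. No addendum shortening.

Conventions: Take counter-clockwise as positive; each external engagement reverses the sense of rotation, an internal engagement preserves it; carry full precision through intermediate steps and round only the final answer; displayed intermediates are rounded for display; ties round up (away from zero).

2.0104

recognized (one external pair, fixed centres): single-mesh tooth geometry, m = 3.591, N1 = 66, N2 = 67
base radii: r_b1 = 113.088379, r_b2 = 114.801839
tip radii: r_a1 = 122.790654, r_a2 = 122.453100
inv(α') = inv(17.387°) + 2·(+0.194-0.400)·tan α/(66+67) = 0.00870145  ⇒  α' = 16.79935°
a' = a·cos α / cos α' = 238.8015·cos 17.387°/cos 16.79935° = 238.049507
action lengths: √(r_a1²−r_b1²) = 47.838930, √(r_a2²−r_b2²) = 42.606330
base pitch p_b = π·m·cos α = 10.765989
CR = (47.838930 + 42.606330 − 238.049507·sin 16.79935°)/10.765989 = 2.010403
contact ratio ≈ 2.0104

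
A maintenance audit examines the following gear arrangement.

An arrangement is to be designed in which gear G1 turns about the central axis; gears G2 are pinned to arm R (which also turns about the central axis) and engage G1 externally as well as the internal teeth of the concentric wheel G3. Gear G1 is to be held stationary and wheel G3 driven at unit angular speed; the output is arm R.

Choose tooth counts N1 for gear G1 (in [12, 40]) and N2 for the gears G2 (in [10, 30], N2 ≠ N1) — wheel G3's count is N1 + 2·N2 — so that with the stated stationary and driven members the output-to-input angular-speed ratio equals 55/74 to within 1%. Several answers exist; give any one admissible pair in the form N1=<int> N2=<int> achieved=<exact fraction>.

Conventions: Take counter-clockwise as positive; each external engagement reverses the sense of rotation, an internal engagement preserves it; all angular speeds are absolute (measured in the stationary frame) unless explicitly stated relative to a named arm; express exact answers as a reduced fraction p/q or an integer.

class = planetary set [ratio 55/74 wanted; Willis about the carrier]
Willis with ω_sun = 0: ω_arm/ω_ring = N3/(N1+N3); set equal to 55/74  ⇒  N3/N1 = (55/74)/(1 − 55/74) = 55/19
N3 = N1 + 2·N2  ⇒  N2/N1 = (N3/N1 − 1)/2 = (55/19 − 1)/2 = 18/19
smallest multiple with N1 ≥ 12 and N2 ≥ 10: k = 1  ⇒  N1 = 1·19 = 19, N2 = 1·18 = 18 (N1 ≤ 40, N2 ≤ 30, N2 ≠ N1 ✓), N3 = 19 + 2·18 = 55
check: N3/(N1+N3) with N1 = 19, N3 = 55 gives 55/74; |achieved − target| = 0 ≤ 11/1480 ✓

N1=19 N2=18 achieved=55/74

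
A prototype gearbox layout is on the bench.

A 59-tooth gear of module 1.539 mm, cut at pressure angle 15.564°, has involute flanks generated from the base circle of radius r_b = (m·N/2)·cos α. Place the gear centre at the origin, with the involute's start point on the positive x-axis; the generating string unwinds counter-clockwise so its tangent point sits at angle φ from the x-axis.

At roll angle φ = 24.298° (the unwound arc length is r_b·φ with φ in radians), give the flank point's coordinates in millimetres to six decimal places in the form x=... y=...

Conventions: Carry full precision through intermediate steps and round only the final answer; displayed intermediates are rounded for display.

x=47.493463 y=1.092014

topology: single-mesh involute geometry — m = 1.539, N = 59
pitch radius r_p = m·N/2 = 1.539·59/2 = 45.400500
base radius r_b = r_p·cos α = 45.400500·cos 15.564° = 43.735725
roll angle φ = 24.298° = 0.42408010 rad
x = r_b·(cos φ + φ·sin φ) = 47.493463
y = r_b·(sin φ − φ·cos φ) = 1.092014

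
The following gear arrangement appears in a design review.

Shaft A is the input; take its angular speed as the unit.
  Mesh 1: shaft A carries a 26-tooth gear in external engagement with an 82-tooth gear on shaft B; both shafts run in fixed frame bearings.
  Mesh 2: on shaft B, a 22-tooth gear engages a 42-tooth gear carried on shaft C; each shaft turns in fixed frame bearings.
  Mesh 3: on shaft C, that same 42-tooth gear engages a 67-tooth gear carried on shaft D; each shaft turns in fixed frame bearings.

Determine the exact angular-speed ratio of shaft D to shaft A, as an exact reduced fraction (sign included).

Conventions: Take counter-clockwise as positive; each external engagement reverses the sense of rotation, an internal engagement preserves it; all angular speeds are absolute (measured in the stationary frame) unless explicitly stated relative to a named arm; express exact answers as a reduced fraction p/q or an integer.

class = fixed-axis compound train [3 meshes; 3 ratios multiply, 3 sense flips]
mesh 1 [26T→82T]: running ratio 13/41, sense −
mesh 2 [22T→42T]: running ratio 143/861, sense +
mesh 3 [42T→67T]: running ratio 286/2747, sense −
ω_out/ω_in = -286/2747

-286/2747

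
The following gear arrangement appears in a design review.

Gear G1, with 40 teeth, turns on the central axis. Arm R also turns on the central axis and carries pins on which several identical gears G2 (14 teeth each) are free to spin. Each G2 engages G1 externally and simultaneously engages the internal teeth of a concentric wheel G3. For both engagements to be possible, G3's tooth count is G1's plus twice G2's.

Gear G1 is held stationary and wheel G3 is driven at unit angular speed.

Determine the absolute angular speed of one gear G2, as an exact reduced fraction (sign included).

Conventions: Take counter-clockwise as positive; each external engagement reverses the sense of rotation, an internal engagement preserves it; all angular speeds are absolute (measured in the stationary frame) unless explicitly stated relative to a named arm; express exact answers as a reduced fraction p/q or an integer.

17/7

topology: planetary set — G1 40T / G2 14T / G3 68T, arm = carrier (Willis)
ring teeth: 40 + 2·14 = 68
40(ω_sun−ω_arm) = −68(ω_ring−ω_arm),  ω_sun = 0, ω_ring = 1
40(0−ω_arm) = −68(1−ω_arm)  ⇒  108·ω_arm = 68  ⇒  ω_arm = 17/27
sun–planet mesh: 40·(0−17/27) = −14·(ω_p−ω_arm)  ⇒  ω_p−ω_arm = 340/189
ω_p = 17/27 + 340/189 = 17/7
exact speed ratio = 17/7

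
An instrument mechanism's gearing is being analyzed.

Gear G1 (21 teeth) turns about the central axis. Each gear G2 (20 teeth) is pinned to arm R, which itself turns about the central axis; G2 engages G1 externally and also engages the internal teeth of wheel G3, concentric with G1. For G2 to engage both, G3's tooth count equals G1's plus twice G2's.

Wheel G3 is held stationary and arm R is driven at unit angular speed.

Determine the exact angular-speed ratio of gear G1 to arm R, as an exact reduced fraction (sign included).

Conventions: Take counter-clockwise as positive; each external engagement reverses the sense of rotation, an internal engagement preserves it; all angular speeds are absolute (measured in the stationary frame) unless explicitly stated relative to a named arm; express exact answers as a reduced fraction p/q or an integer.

82/21

planetary set (21T centre, 20T on arm, 61T internal) — Willis relation
ring teeth: 21 + 2·20 = 61
21(ω_sun−ω_arm) = −61(ω_ring−ω_arm),  ω_ring = 0, ω_arm = 1
ω_sun = 1 − (61/21)(0−1) = 82/21
ω_out/ω_in = 82/21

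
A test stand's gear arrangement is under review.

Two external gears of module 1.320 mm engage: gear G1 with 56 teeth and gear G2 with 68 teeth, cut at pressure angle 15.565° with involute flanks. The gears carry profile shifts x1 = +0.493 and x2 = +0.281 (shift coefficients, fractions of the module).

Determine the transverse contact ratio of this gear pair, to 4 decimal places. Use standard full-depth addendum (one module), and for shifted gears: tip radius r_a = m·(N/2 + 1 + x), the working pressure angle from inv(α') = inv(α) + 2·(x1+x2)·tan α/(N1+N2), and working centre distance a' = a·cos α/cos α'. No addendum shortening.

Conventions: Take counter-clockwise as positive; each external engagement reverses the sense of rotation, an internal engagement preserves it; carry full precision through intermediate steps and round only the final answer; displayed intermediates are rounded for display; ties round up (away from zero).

1.9454

class = single-mesh tooth geometry [involute pair 56T × 68T, m = 1.320]
base radii: r_b1 = 35.604553, r_b2 = 43.234101
tip radii: r_a1 = 38.930760, r_a2 = 46.570920
inv(α') = inv(15.565°) + 2·(+0.493+0.281)·tan α/(56+68) = 0.01036349  ⇒  α' = 17.78176°
a' = a·cos α / cos α' = 81.8400·cos 15.565°/cos 17.78176° = 82.793999
action lengths: √(r_a1²−r_b1²) = 15.745471, √(r_a2²−r_b2²) = 17.310781
base pitch p_b = π·m·cos α = 3.994822
CR = (15.745471 + 17.310781 − 82.793999·sin 17.78176°)/3.994822 = 1.945422
contact ratio ≈ 1.9454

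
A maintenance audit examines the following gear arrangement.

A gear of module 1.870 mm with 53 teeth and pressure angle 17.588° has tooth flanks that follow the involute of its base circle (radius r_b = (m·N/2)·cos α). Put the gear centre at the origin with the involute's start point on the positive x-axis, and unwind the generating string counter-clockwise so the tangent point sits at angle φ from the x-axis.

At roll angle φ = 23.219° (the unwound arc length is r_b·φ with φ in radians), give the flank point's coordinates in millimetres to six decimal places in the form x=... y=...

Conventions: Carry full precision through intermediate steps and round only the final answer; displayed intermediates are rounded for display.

recognized (one wheel, involute flank): single-mesh tooth geometry, m = 1.870, N = 53
pitch radius r_p = m·N/2 = 1.870·53/2 = 49.555000
base radius r_b = r_p·cos α = 49.555000·cos 17.588° = 47.238501
roll angle φ = 23.219° = 0.40524800 rad
x = r_b·(cos φ + φ·sin φ) = 50.959588
y = r_b·(sin φ − φ·cos φ) = 1.030833

x=50.959588 y=1.030833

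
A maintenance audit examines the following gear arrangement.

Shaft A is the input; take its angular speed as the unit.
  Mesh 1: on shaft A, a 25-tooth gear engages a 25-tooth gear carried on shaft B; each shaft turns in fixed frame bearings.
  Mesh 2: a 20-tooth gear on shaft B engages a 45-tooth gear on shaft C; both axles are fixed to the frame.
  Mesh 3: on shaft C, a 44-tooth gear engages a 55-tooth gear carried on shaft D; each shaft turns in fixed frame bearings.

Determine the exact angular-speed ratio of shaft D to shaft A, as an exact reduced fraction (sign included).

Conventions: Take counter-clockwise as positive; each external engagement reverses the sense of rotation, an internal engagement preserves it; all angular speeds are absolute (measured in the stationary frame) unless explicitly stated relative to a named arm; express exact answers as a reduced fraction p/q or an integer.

-16/45

class = fixed-axis compound train [3 meshes; 3 ratios multiply, 3 sense flips]
mesh 1 [25T→25T]: running ratio 1, sense −
mesh 2 [20T→45T]: running ratio 4/9, sense +
mesh 3 [44T→55T]: running ratio 16/45, sense −
ω_out/ω_in = -16/45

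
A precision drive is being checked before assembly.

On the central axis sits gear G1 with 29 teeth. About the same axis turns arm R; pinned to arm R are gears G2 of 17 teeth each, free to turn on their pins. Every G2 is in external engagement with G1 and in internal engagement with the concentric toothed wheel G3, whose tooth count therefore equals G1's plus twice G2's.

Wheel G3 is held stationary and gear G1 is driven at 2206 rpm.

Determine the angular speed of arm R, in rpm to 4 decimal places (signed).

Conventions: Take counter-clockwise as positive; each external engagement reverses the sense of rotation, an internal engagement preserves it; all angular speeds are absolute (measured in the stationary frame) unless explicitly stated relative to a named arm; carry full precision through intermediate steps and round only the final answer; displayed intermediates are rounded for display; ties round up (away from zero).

+695.3696 rpm

recognized (axles ride arm R): planetary set, 29/17/63 teeth
normalise by the input: solve with ω_sun = 1, then scale by 2206 rpm
ring teeth: 29 + 2·17 = 63
29(ω_sun−ω_arm) = −63(ω_ring−ω_arm),  ω_ring = 0, ω_sun = 1
29(1−ω_arm) = −63(0−ω_arm)  ⇒  92·ω_arm = 29  ⇒  ω_arm = 29/92
scale: ω_arm = 29/92 × 2206 rpm = +695.3696 rpm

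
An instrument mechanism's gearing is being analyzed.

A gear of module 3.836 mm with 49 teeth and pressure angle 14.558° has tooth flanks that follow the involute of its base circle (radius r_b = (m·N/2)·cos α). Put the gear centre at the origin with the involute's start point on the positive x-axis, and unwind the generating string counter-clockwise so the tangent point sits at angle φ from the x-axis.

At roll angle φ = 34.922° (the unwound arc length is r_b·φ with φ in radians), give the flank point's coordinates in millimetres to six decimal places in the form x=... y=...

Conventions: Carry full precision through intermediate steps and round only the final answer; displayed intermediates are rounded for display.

x=106.323879 y=6.613938

class = single-mesh tooth geometry [base-circle involute, m = 3.836, 49T]
pitch radius r_p = m·N/2 = 3.836·49/2 = 93.982000
base radius r_b = r_p·cos α = 93.982000·cos 14.558° = 90.964584
roll angle φ = 34.922° = 0.60950388 rad
x = r_b·(cos φ + φ·sin φ) = 106.323879
y = r_b·(sin φ − φ·cos φ) = 6.613938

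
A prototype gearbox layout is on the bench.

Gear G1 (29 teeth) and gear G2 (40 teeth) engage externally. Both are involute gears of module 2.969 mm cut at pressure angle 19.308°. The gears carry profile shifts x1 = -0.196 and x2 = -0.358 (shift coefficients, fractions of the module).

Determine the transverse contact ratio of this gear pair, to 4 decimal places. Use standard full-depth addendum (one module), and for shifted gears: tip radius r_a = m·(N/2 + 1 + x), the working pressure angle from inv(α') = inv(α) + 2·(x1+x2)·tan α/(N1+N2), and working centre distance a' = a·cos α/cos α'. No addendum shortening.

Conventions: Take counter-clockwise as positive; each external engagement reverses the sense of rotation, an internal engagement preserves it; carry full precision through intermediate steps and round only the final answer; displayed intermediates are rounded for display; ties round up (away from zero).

1.9453

recognized (one external pair, fixed centres): single-mesh tooth geometry, m = 2.969, N1 = 29, N2 = 40
base radii: r_b1 = 40.629116, r_b2 = 56.040160
tip radii: r_a1 = 45.437576, r_a2 = 61.286098
inv(α') = inv(19.308°) + 2·(-0.196-0.358)·tan α/(29+40) = 0.00773767  ⇒  α' = 16.16881°
a' = a·cos α / cos α' = 102.4305·cos 19.308°/cos 16.16881° = 100.650463
action lengths: √(r_a1²−r_b1²) = 20.343261, √(r_a2²−r_b2²) = 24.808997
base pitch p_b = π·m·cos α = 8.802768
CR = (20.343261 + 24.808997 − 100.650463·sin 16.16881°)/8.802768 = 1.945330
contact ratio ≈ 1.9453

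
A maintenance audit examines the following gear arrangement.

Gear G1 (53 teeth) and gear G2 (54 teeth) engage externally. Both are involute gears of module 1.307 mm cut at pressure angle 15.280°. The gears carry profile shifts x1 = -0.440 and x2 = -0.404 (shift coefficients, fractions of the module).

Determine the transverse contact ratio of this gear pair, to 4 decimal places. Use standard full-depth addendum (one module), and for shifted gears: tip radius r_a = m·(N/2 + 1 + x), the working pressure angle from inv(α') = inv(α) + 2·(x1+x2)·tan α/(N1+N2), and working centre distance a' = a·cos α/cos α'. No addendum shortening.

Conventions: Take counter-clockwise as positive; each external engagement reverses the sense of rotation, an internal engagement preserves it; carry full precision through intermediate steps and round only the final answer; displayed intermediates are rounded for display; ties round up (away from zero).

topology: single-mesh involute geometry — m = 1.307, 53T/54T pair
base radii: r_b1 = 33.411117, r_b2 = 34.041515
tip radii: r_a1 = 35.367420, r_a2 = 36.067972
inv(α') = inv(15.280°) + 2·(-0.440-0.404)·tan α/(53+54) = 0.00219775  ⇒  α' = 10.69361°
a' = a·cos α / cos α' = 69.9245·cos 15.280°/cos 10.69361° = 68.644752
action lengths: √(r_a1²−r_b1²) = 11.599641, √(r_a2²−r_b2²) = 11.919474
base pitch p_b = π·m·cos α = 3.960910
CR = (11.599641 + 11.919474 − 68.644752·sin 10.69361°)/3.960910 = 2.722000
contact ratio ≈ 2.7220

2.7220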